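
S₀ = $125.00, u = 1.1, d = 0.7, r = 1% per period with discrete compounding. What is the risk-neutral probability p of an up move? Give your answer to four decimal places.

p = 0.7750

Risk-neutral probability p = (1 + 0.01 − 0.7)/(1.1 − 0.7) = 0.3100/0.4000 = 0.7750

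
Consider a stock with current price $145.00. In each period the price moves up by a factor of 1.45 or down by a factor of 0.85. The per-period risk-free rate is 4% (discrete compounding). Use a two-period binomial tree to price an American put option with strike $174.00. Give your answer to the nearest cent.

Risk-neutral probability p = (1 + 0.04 − 0.85)/(1.45 − 0.85) = 0.1900/0.6000 = 0.3167
Terminal stock prices: S_uu = 304.9, S_ud = 178.7, S_dd = 104.8
Terminal payoffs (K − S): max(-130.9, 0) = 0, max(-4.713, 0) = 0, max(69.24, 0) = 69.24
Node u (S = 210.2): continuation = 1/1.04·[0.3167·0.0000 + 0.6833·0.0000] = 0.0000; exercise value = 0.0000 ≤ continuation, so V_u = 0.0000
Node d (S = 123.2): continuation = 1/1.04·[0.3167·0.0000 + 0.6833·69.2375] = 45.4926; exercise value = 50.7500 > continuation, so V_d = 50.7500 (exercise)
Node 0 (S = 145): continuation = 1/1.04·[0.3167·0.0000 + 0.6833·50.7500] = 33.3454; exercise value = 29.0000 ≤ continuation, so V_0 = 33.3454

$33.35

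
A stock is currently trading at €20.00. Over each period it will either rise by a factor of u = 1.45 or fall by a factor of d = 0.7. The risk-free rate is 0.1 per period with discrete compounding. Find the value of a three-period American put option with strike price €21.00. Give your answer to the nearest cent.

Risk-neutral probability p = (1 + 0.1 − 0.7)/(1.45 − 0.7) = 0.4000/0.7500 = 0.5333
Terminal stock prices: S_uuu = 60.97, S_uud = 29.43, S_udd = 14.21, S_ddd = 6.86
Terminal payoffs (K − S): max(-39.97, 0) = 0, max(-8.435, 0) = 0, max(6.79, 0) = 6.79, max(14.14, 0) = 14.14
Node uu (S = 42.05): continuation = 1/1.1·[0.5333·0.0000 + 0.4667·0.0000] = 0.0000; exercise value = 0.0000 ≤ continuation, so V_uu = 0.0000
Node ud (S = 20.3): continuation = 1/1.1·[0.5333·0.0000 + 0.4667·6.7900] = 2.8806; exercise value = 0.7000 ≤ continuation, so V_ud = 2.8806
Node dd (S = 9.8): continuation = 1/1.1·[0.5333·6.7900 + 0.4667·14.1400] = 9.2909; exercise value = 11.2000 > continuation, so V_dd = 11.2000 (exercise)
Node u (S = 29): continuation = 1/1.1·[0.5333·0.0000 + 0.4667·2.8806] = 1.2221; exercise value = 0.0000 ≤ continuation, so V_u = 1.2221
Node d (S = 14): continuation = 1/1.1·[0.5333·2.8806 + 0.4667·11.2000] = 6.1482; exercise value = 7.0000 > continuation, so V_d = 7.0000 (exercise)
Node 0 (S = 20): continuation = 1/1.1·[0.5333·1.2221 + 0.4667·7.0000] = 3.5622; exercise value = 1.0000 ≤ continuation, so V_0 = 3.5622

€3.56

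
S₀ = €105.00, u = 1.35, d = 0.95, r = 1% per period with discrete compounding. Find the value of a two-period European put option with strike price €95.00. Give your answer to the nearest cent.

Risk-neutral probability p = (1 + 0.01 − 0.95)/(1.35 − 0.95) = 0.0600/0.4000 = 0.1500
Terminal stock prices: S_uu = 191.4, S_ud = 134.7, S_dd = 94.76
Terminal payoffs (K − S): max(-96.36, 0) = 0, max(-39.66, 0) = 0, max(0.2375, 0) = 0.2375
Node u (S = 141.8): V_u = 1/1.01·[0.1500·0.0000 + 0.8500·0.0000] = 0.0000
Node d (S = 99.75): V_d = 1/1.01·[0.1500·0.0000 + 0.8500·0.2375] = 0.1999
Node 0 (S = 105): V_0 = 1/1.01·[0.1500·0.0000 + 0.8500·0.1999] = 0.1682

€0.17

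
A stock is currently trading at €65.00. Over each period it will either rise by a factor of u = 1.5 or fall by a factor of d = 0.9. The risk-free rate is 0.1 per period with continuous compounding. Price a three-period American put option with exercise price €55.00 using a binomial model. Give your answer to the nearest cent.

€1.61

Risk-neutral probability p = (e^0.1 − 0.9)/(1.5 − 0.9) = 0.2052/0.6000 = 0.3420
Terminal stock prices: S_uuu = 219.4, S_uud = 131.6, S_udd = 78.98, S_ddd = 47.39
Terminal payoffs (K − S): max(-164.4, 0) = 0, max(-76.62, 0) = 0, max(-23.98, 0) = 0, max(7.615, 0) = 7.615
Node uu (S = 146.2): continuation = e^(−0.1)·[0.3420·0.0000 + 0.6580·0.0000] = 0.0000; exercise value = 0.0000 ≤ continuation, so V_uu = 0.0000
Node ud (S = 87.75): continuation = e^(−0.1)·[0.3420·0.0000 + 0.6580·0.0000] = 0.0000; exercise value = 0.0000 ≤ continuation, so V_ud = 0.0000
Node dd (S = 52.65): continuation = e^(−0.1)·[0.3420·0.0000 + 0.6580·7.6150] = 4.5342; exercise value = 2.3500 ≤ continuation, so V_dd = 4.5342
Node u (S = 97.5): continuation = e^(−0.1)·[0.3420·0.0000 + 0.6580·0.0000] = 0.0000; exercise value = 0.0000 ≤ continuation, so V_u = 0.0000
Node d (S = 58.5): continuation = e^(−0.1)·[0.3420·0.0000 + 0.6580·4.5342] = 2.6998; exercise value = 0.0000 ≤ continuation, so V_d = 2.6998
Node 0 (S = 65): continuation = e^(−0.1)·[0.3420·0.0000 + 0.6580·2.6998] = 1.6075; exercise value = 0.0000 ≤ continuation, so V_0 = 1.6075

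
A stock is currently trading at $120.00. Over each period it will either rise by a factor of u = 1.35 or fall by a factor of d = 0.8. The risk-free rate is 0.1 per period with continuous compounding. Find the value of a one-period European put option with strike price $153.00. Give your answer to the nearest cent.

Risk-neutral probability p = (e^0.1 − 0.8)/(1.35 − 0.8) = 0.3052/0.5500 = 0.5549
Terminal stock prices: S_u = 162, S_d = 96
Terminal payoffs (K − S): max(-9, 0) = 0, max(57, 0) = 57
Node 0 (S = 120): V_0 = e^(−0.1)·[0.5549·0.0000 + 0.4451·57.0000] = 22.9586

$22.96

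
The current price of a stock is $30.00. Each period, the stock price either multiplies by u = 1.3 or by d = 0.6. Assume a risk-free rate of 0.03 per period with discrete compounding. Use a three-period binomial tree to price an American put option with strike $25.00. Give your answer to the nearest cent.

Risk-neutral probability p = (1 + 0.03 − 0.6)/(1.3 − 0.6) = 0.4300/0.7000 = 0.6143
Terminal stock prices: S_uuu = 65.91, S_uud = 30.42, S_udd = 14.04, S_ddd = 6.48
Terminal payoffs (K − S): max(-40.91, 0) = 0, max(-5.42, 0) = 0, max(10.96, 0) = 10.96, max(18.52, 0) = 18.52
Node uu (S = 50.7): continuation = 1/1.03·[0.6143·0.0000 + 0.3857·0.0000] = 0.0000; exercise value = 0.0000 ≤ continuation, so V_uu = 0.0000
Node ud (S = 23.4): continuation = 1/1.03·[0.6143·0.0000 + 0.3857·10.9600] = 4.1043; exercise value = 1.6000 ≤ continuation, so V_ud = 4.1043
Node dd (S = 10.8): continuation = 1/1.03·[0.6143·10.9600 + 0.3857·18.5200] = 13.4718; exercise value = 14.2000 > continuation, so V_dd = 14.2000 (exercise)
Node u (S = 39): continuation = 1/1.03·[0.6143·0.0000 + 0.3857·4.1043] = 1.5370; exercise value = 0.0000 ≤ continuation, so V_u = 1.5370
Node d (S = 18): continuation = 1/1.03·[0.6143·4.1043 + 0.3857·14.2000] = 7.7654; exercise value = 7.0000 ≤ continuation, so V_d = 7.7654
Node 0 (S = 30): continuation = 1/1.03·[0.6143·1.5370 + 0.3857·7.7654] = 3.8246; exercise value = 0.0000 ≤ continuation, so V_0 = 3.8246

$3.82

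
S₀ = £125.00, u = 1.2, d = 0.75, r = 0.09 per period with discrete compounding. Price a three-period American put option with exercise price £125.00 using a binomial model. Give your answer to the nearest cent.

£8.95

Risk-neutral probability p = (1 + 0.09 − 0.75)/(1.2 − 0.75) = 0.3400/0.4500 = 0.7556
Terminal stock prices: S_uuu = 216, S_uud = 135, S_udd = 84.38, S_ddd = 52.73
Terminal payoffs (K − S): max(-91, 0) = 0, max(-10, 0) = 0, max(40.62, 0) = 40.62, max(72.27, 0) = 72.27
Node uu (S = 180): continuation = 1/1.09·[0.7556·0.0000 + 0.2444·0.0000] = 0.0000; exercise value = 0.0000 ≤ continuation, so V_uu = 0.0000
Node ud (S = 112.5): continuation = 1/1.09·[0.7556·0.0000 + 0.2444·40.6250] = 9.1106; exercise value = 12.5000 > continuation, so V_ud = 12.5000 (exercise)
Node dd (S = 70.31): continuation = 1/1.09·[0.7556·40.6250 + 0.2444·72.2656] = 44.3664; exercise value = 54.6875 > continuation, so V_dd = 54.6875 (exercise)
Node u (S = 150): continuation = 1/1.09·[0.7556·0.0000 + 0.2444·12.5000] = 2.8033; exercise value = 0.0000 ≤ continuation, so V_u = 2.8033
Node d (S = 93.75): continuation = 1/1.09·[0.7556·12.5000 + 0.2444·54.6875] = 20.9289; exercise value = 31.2500 > continuation, so V_d = 31.2500 (exercise)
Node 0 (S = 125): continuation = 1/1.09·[0.7556·2.8033 + 0.2444·31.2500] = 8.9513; exercise value = 0.0000 ≤ continuation, so V_0 = 8.9513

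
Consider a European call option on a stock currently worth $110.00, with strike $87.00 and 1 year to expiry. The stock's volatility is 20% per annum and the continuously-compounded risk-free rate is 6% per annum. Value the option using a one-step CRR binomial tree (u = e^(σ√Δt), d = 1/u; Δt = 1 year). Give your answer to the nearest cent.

CRR parameters: u = e^(σ√Δt) = e^(0.2·√1) = 1.2214, d = 1/u = 0.8187
Per-period rate: rΔt = 0.06·1 = 0.06, so R = e^0.06 = 1.0618
Risk-neutral probability p = (e^0.06 − 0.8187)/(1.2214 − 0.8187) = 0.2431/0.4027 = 0.6037
Terminal stock prices: S_u = 134.4, S_d = 90.06
Terminal payoffs (S − K): max(47.35, 0) = 47.35, max(3.06, 0) = 3.06
Node 0 (S = 110): V_0 = e^(−0.06)·[0.6037·47.3543 + 0.3963·3.0604] = 28.0665

$28.07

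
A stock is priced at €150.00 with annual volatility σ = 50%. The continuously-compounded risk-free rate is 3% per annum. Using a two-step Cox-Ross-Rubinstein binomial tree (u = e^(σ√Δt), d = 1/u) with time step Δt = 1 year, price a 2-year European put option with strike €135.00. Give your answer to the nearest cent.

€26.45

CRR parameters: u = e^(σ√Δt) = e^(0.5·√1) = 1.6487, d = 1/u = 0.6065
Per-period rate: rΔt = 0.03·1 = 0.03, so R = e^0.03 = 1.0305
Risk-neutral probability p = (e^0.03 − 0.6065)/(1.6487 − 0.6065) = 0.4239/1.0422 = 0.4068
Terminal stock prices: S_uu = 407.7, S_ud = 150, S_dd = 55.18
Terminal payoffs (K − S): max(-272.7, 0) = 0, max(-15, 0) = 0, max(79.82, 0) = 79.82
Node u (S = 247.3): V_u = e^(−0.03)·[0.4068·0.0000 + 0.5932·0.0000] = 0.0000
Node d (S = 90.98): V_d = e^(−0.03)·[0.4068·0.0000 + 0.5932·79.8181] = 45.9517
Node 0 (S = 150): V_0 = e^(−0.03)·[0.4068·0.0000 + 0.5932·45.9517] = 26.4546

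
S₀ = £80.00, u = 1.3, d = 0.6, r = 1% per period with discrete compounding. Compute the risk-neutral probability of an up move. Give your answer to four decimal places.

Risk-neutral probability p = (1 + 0.01 − 0.6)/(1.3 − 0.6) = 0.4100/0.7000 = 0.5857

p = 0.5857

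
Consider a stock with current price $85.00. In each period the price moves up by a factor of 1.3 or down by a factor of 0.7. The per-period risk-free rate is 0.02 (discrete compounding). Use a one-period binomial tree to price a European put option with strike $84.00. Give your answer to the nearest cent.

$11.21

Risk-neutral probability p = (1 + 0.02 − 0.7)/(1.3 − 0.7) = 0.3200/0.6000 = 0.5333
Terminal stock prices: S_u = 110.5, S_d = 59.5
Terminal payoffs (K − S): max(-26.5, 0) = 0, max(24.5, 0) = 24.5
Node 0 (S = 85): V_0 = 1/1.02·[0.5333·0.0000 + 0.4667·24.5000] = 11.2092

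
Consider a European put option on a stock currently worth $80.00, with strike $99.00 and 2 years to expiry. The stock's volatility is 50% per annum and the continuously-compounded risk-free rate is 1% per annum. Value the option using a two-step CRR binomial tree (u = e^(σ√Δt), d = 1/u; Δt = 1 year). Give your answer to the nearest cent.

$34.45

CRR parameters: u = e^(σ√Δt) = e^(0.5·√1) = 1.6487, d = 1/u = 0.6065
Per-period rate: rΔt = 0.01·1 = 0.01, so R = e^0.01 = 1.0101
Risk-neutral probability p = (e^0.01 − 0.6065)/(1.6487 − 0.6065) = 0.4035/1.0422 = 0.3872
Terminal stock prices: S_uu = 217.5, S_ud = 80, S_dd = 29.43
Terminal payoffs (K − S): max(-118.5, 0) = 0, max(19, 0) = 19, max(69.57, 0) = 69.57
Node u (S = 131.9): V_u = e^(−0.01)·[0.3872·0.0000 + 0.6128·19.0000] = 11.5276
Node d (S = 48.52): V_d = e^(−0.01)·[0.3872·19.0000 + 0.6128·69.5696] = 49.4925
Node 0 (S = 80): V_0 = e^(−0.01)·[0.3872·11.5276 + 0.6128·49.4925] = 34.4469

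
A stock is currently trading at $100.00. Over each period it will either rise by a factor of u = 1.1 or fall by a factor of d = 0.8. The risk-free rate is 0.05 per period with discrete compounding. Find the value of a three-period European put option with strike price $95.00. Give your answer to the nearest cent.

Risk-neutral probability p = (1 + 0.05 − 0.8)/(1.1 − 0.8) = 0.2500/0.3000 = 0.8333
Terminal stock prices: S_uuu = 133.1, S_uud = 96.8, S_udd = 70.4, S_ddd = 51.2
Terminal payoffs (K − S): max(-38.1, 0) = 0, max(-1.8, 0) = 0, max(24.6, 0) = 24.6, max(43.8, 0) = 43.8
Node uu (S = 121): V_uu = 1/1.05·[0.8333·0.0000 + 0.1667·0.0000] = 0.0000
Node ud (S = 88): V_ud = 1/1.05·[0.8333·0.0000 + 0.1667·24.6000] = 3.9048
Node dd (S = 64): V_dd = 1/1.05·[0.8333·24.6000 + 0.1667·43.8000] = 26.4762
Node u (S = 110): V_u = 1/1.05·[0.8333·0.0000 + 0.1667·3.9048] = 0.6198
Node d (S = 80): V_d = 1/1.05·[0.8333·3.9048 + 0.1667·26.4762] = 7.3016
Node 0 (S = 100): V_0 = 1/1.05·[0.8333·0.6198 + 0.1667·7.3016] = 1.6509

$1.65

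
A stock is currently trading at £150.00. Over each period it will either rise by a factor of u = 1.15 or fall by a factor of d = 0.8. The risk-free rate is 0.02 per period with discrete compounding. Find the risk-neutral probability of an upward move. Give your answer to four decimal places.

p = 0.6286

Risk-neutral probability p = (1 + 0.02 − 0.8)/(1.15 − 0.8) = 0.2200/0.3500 = 0.6286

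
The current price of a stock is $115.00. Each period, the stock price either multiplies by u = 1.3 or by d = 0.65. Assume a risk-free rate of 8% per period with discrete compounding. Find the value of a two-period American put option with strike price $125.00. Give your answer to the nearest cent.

$21.09

Risk-neutral probability p = (1 + 0.08 − 0.65)/(1.3 − 0.65) = 0.4300/0.6500 = 0.6615
Terminal stock prices: S_uu = 194.4, S_ud = 97.17, S_dd = 48.59
Terminal payoffs (K − S): max(-69.35, 0) = 0, max(27.83, 0) = 27.83, max(76.41, 0) = 76.41
Node u (S = 149.5): continuation = 1/1.08·[0.6615·0.0000 + 0.3385·27.8250] = 8.7201; exercise value = 0.0000 ≤ continuation, so V_u = 8.7201
Node d (S = 74.75): continuation = 1/1.08·[0.6615·27.8250 + 0.3385·76.4125] = 40.9907; exercise value = 50.2500 > continuation, so V_d = 50.2500 (exercise)
Node 0 (S = 115): continuation = 1/1.08·[0.6615·8.7201 + 0.3385·50.2500] = 21.0892; exercise value = 10.0000 ≤ continuation, so V_0 = 21.0892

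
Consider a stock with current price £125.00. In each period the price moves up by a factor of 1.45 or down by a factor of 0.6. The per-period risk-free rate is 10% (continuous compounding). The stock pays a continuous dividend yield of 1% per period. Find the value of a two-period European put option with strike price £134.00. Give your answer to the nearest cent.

£22.83

Per-period risk-free factor R = e^0.1 = 1.1052; dividend-adjusted growth = e^(0.1−0.01) = 1.0942.
Risk-neutral probability p = (1.0942 − 0.6)/(1.45 − 0.6) = 0.4942/0.8500 = 0.5814
Terminal stock prices: S_uu = 262.8, S_ud = 108.8, S_dd = 45
Terminal payoffs (K − S): max(-128.8, 0) = 0, max(25.25, 0) = 25.25, max(89, 0) = 89
Node u (S = 181.2): V_u = e^(−0.1)·[0.5814·0.0000 + 0.4186·25.2500] = 9.5642
Node d (S = 75): V_d = e^(−0.1)·[0.5814·25.2500 + 0.4186·89.0000] = 46.9945
Node 0 (S = 125): V_0 = e^(−0.1)·[0.5814·9.5642 + 0.4186·46.9945] = 22.8320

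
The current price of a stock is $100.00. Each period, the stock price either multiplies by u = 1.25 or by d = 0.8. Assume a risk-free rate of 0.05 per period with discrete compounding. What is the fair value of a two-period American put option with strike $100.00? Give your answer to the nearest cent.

Risk-neutral probability p = (1 + 0.05 − 0.8)/(1.25 − 0.8) = 0.2500/0.4500 = 0.5556
Terminal stock prices: S_uu = 156.2, S_ud = 100, S_dd = 64
Terminal payoffs (K − S): max(-56.25, 0) = 0, max(0, 0) = 0, max(36, 0) = 36
Node u (S = 125): continuation = 1/1.05·[0.5556·0.0000 + 0.4444·0.0000] = 0.0000; exercise value = 0.0000 ≤ continuation, so V_u = 0.0000
Node d (S = 80): continuation = 1/1.05·[0.5556·0.0000 + 0.4444·36.0000] = 15.2381; exercise value = 20.0000 > continuation, so V_d = 20.0000 (exercise)
Node 0 (S = 100): continuation = 1/1.05·[0.5556·0.0000 + 0.4444·20.0000] = 8.4656; exercise value = 0.0000 ≤ continuation, so V_0 = 8.4656

$8.47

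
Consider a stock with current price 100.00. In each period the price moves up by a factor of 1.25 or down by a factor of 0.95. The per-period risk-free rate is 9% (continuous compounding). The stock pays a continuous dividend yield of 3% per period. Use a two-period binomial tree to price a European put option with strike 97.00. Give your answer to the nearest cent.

2.22

Per-period risk-free factor R = e^0.09 = 1.0942; dividend-adjusted growth = e^(0.09−0.03) = 1.0618.
Risk-neutral probability p = (1.0618 − 0.95)/(1.25 − 0.95) = 0.1118/0.3000 = 0.3728
Terminal stock prices: S_uu = 156.2, S_ud = 118.8, S_dd = 90.25
Terminal payoffs (K − S): max(-59.25, 0) = 0, max(-21.75, 0) = 0, max(6.75, 0) = 6.75
Node u (S = 125): V_u = e^(−0.09)·[0.3728·0.0000 + 0.6272·0.0000] = 0.0000
Node d (S = 95): V_d = e^(−0.09)·[0.3728·0.0000 + 0.6272·6.7500] = 3.8693
Node 0 (S = 100): V_0 = e^(−0.09)·[0.3728·0.0000 + 0.6272·3.8693] = 2.2180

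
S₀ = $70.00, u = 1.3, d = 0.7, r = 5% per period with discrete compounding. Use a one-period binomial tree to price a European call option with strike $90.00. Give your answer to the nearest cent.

Risk-neutral probability p = (1 + 0.05 − 0.7)/(1.3 − 0.7) = 0.3500/0.6000 = 0.5833
Terminal stock prices: S_u = 91, S_d = 49
Terminal payoffs (S − K): max(1, 0) = 1, max(-41, 0) = 0
Node 0 (S = 70): V_0 = 1/1.05·[0.5833·1.0000 + 0.4167·0.0000] = 0.5556

$0.56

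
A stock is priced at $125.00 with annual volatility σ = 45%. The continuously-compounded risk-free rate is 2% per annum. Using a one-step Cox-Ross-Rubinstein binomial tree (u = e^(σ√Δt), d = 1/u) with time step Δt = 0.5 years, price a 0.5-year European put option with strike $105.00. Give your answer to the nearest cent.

$7.85

CRR parameters: u = e^(σ√Δt) = e^(0.45·√0.5) = 1.3746, d = 1/u = 0.7275
Per-period rate: rΔt = 0.02·0.5 = 0.01, so R = e^0.01 = 1.0101
Risk-neutral probability p = (e^0.01 − 0.7275)/(1.3746 − 0.7275) = 0.2826/0.6472 = 0.4366
Terminal stock prices: S_u = 171.8, S_d = 90.93
Terminal payoffs (K − S): max(-66.83, 0) = 0, max(14.07, 0) = 14.07
Node 0 (S = 125): V_0 = e^(−0.01)·[0.4366·0.0000 + 0.5634·14.0677] = 7.8462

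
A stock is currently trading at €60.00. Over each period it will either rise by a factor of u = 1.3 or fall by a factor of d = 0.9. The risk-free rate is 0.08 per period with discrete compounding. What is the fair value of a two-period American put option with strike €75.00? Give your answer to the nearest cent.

€15.00

Risk-neutral probability p = (1 + 0.08 − 0.9)/(1.3 − 0.9) = 0.1800/0.4000 = 0.4500
Terminal stock prices: S_uu = 101.4, S_ud = 70.2, S_dd = 48.6
Terminal payoffs (K − S): max(-26.4, 0) = 0, max(4.8, 0) = 4.8, max(26.4, 0) = 26.4
Node u (S = 78): continuation = 1/1.08·[0.4500·0.0000 + 0.5500·4.8000] = 2.4444; exercise value = 0.0000 ≤ continuation, so V_u = 2.4444
Node d (S = 54): continuation = 1/1.08·[0.4500·4.8000 + 0.5500·26.4000] = 15.4444; exercise value = 21.0000 > continuation, so V_d = 21.0000 (exercise)
Node 0 (S = 60): continuation = 1/1.08·[0.4500·2.4444 + 0.5500·21.0000] = 11.7130; exercise value = 15.0000 > continuation, so V_0 = 15.0000 (exercise)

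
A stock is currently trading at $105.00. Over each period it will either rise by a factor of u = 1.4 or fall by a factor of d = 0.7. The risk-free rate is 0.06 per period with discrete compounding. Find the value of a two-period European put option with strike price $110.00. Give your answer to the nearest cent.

Risk-neutral probability p = (1 + 0.06 − 0.7)/(1.4 − 0.7) = 0.3600/0.7000 = 0.5143
Terminal stock prices: S_uu = 205.8, S_ud = 102.9, S_dd = 51.45
Terminal payoffs (K − S): max(-95.8, 0) = 0, max(7.1, 0) = 7.1, max(58.55, 0) = 58.55
Node u (S = 147): V_u = 1/1.06·[0.5143·0.0000 + 0.4857·7.1000] = 3.2534
Node d (S = 73.5): V_d = 1/1.06·[0.5143·7.1000 + 0.4857·58.5500] = 30.2736
Node 0 (S = 105): V_0 = 1/1.06·[0.5143·3.2534 + 0.4857·30.2736] = 15.4504

$15.45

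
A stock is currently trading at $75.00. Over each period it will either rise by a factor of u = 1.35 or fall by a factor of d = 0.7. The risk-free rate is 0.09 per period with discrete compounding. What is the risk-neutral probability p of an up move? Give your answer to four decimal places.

Risk-neutral probability p = (1 + 0.09 − 0.7)/(1.35 − 0.7) = 0.3900/0.6500 = 0.6000

p = 0.6000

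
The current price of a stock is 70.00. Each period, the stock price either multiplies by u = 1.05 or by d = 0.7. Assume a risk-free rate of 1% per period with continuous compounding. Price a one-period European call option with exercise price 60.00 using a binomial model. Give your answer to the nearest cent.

11.84

Risk-neutral probability p = (e^0.01 − 0.7)/(1.05 − 0.7) = 0.3101/0.3500 = 0.8859
Terminal stock prices: S_u = 73.5, S_d = 49
Terminal payoffs (S − K): max(13.5, 0) = 13.5, max(-11, 0) = 0
Node 0 (S = 70): V_0 = e^(−0.01)·[0.8859·13.5000 + 0.1141·0.0000] = 11.8401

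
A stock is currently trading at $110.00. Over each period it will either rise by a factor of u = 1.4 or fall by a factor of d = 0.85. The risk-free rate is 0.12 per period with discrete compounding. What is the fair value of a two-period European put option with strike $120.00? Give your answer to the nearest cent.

Risk-neutral probability p = (1 + 0.12 − 0.85)/(1.4 − 0.85) = 0.2700/0.5500 = 0.4909
Terminal stock prices: S_uu = 215.6, S_ud = 130.9, S_dd = 79.47
Terminal payoffs (K − S): max(-95.6, 0) = 0, max(-10.9, 0) = 0, max(40.53, 0) = 40.53
Node u (S = 154): V_u = 1/1.12·[0.4909·0.0000 + 0.5091·0.0000] = 0.0000
Node d (S = 93.5): V_d = 1/1.12·[0.4909·0.0000 + 0.5091·40.5250] = 18.4205
Node 0 (S = 110): V_0 = 1/1.12·[0.4909·0.0000 + 0.5091·18.4205] = 8.3729

$8.37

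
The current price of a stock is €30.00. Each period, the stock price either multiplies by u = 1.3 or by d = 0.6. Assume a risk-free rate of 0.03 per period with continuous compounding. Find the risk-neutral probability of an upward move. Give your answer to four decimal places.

p = 0.6149

Risk-neutral probability p = (e^0.03 − 0.6)/(1.3 − 0.6) = 0.4305/0.7000 = 0.6149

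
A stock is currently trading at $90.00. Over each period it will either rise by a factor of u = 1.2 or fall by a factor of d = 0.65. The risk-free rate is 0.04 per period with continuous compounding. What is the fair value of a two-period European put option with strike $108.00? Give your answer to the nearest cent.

$19.76

Risk-neutral probability p = (e^0.04 − 0.65)/(1.2 − 0.65) = 0.3908/0.5500 = 0.7106
Terminal stock prices: S_uu = 129.6, S_ud = 70.2, S_dd = 38.03
Terminal payoffs (K − S): max(-21.6, 0) = 0, max(37.8, 0) = 37.8, max(69.97, 0) = 69.97
Node u (S = 108): V_u = e^(−0.04)·[0.7106·0.0000 + 0.2894·37.8000] = 10.5117
Node d (S = 58.5): V_d = e^(−0.04)·[0.7106·37.8000 + 0.2894·69.9750] = 45.2653
Node 0 (S = 90): V_0 = e^(−0.04)·[0.7106·10.5117 + 0.2894·45.2653] = 19.7640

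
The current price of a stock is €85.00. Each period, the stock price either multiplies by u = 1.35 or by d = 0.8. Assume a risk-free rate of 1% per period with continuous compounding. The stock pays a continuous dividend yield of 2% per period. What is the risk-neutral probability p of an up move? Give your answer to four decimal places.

p = 0.3455

Per-period risk-free factor R = e^0.01 = 1.0101; dividend-adjusted growth = e^(0.01−0.02) = 0.9900.
Risk-neutral probability p = (0.9900 − 0.8)/(1.35 − 0.8) = 0.1900/0.5500 = 0.3455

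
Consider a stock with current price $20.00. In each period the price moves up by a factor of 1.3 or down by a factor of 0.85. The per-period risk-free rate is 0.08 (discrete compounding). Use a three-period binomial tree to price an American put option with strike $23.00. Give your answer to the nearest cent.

Risk-neutral probability p = (1 + 0.08 − 0.85)/(1.3 − 0.85) = 0.2300/0.4500 = 0.5111
Terminal stock prices: S_uuu = 43.94, S_uud = 28.73, S_udd = 18.78, S_ddd = 12.28
Terminal payoffs (K − S): max(-20.94, 0) = 0, max(-5.73, 0) = 0, max(4.215, 0) = 4.215, max(10.72, 0) = 10.72
Node uu (S = 33.8): continuation = 1/1.08·[0.5111·0.0000 + 0.4889·0.0000] = 0.0000; exercise value = 0.0000 ≤ continuation, so V_uu = 0.0000
Node ud (S = 22.1): continuation = 1/1.08·[0.5111·0.0000 + 0.4889·4.2150] = 1.9080; exercise value = 0.9000 ≤ continuation, so V_ud = 1.9080
Node dd (S = 14.45): continuation = 1/1.08·[0.5111·4.2150 + 0.4889·10.7175] = 6.8463; exercise value = 8.5500 > continuation, so V_dd = 8.5500 (exercise)
Node u (S = 26): continuation = 1/1.08·[0.5111·0.0000 + 0.4889·1.9080] = 0.8637; exercise value = 0.0000 ≤ continuation, so V_u = 0.8637
Node d (S = 17): continuation = 1/1.08·[0.5111·1.9080 + 0.4889·8.5500] = 4.7733; exercise value = 6.0000 > continuation, so V_d = 6.0000 (exercise)
Node 0 (S = 20): continuation = 1/1.08·[0.5111·0.8637 + 0.4889·6.0000] = 3.1248; exercise value = 3.0000 ≤ continuation, so V_0 = 3.1248

$3.12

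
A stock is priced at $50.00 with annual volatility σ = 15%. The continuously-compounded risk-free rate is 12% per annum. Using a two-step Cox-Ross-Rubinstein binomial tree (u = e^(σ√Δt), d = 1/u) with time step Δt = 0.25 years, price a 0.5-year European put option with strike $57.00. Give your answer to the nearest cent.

$4.16

CRR parameters: u = e^(σ√Δt) = e^(0.15·√0.25) = 1.0779, d = 1/u = 0.9277
Per-period rate: rΔt = 0.12·0.25 = 0.03, so R = e^0.03 = 1.0305
Risk-neutral probability p = (e^0.03 − 0.9277)/(1.0779 − 0.9277) = 0.1027/0.1501 = 0.6841
Terminal stock prices: S_uu = 58.09, S_ud = 50, S_dd = 43.04
Terminal payoffs (K − S): max(-1.092, 0) = 0, max(7, 0) = 7, max(13.96, 0) = 13.96
Node u (S = 53.89): V_u = e^(−0.03)·[0.6841·0.0000 + 0.3159·7.0000] = 2.1460
Node d (S = 46.39): V_d = e^(−0.03)·[0.6841·7.0000 + 0.3159·13.9646] = 8.9282
Node 0 (S = 50): V_0 = e^(−0.03)·[0.6841·2.1460 + 0.3159·8.9282] = 4.1617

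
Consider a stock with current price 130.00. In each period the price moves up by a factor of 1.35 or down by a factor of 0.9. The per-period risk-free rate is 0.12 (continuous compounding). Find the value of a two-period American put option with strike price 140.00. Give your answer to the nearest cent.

10.09

Risk-neutral probability p = (e^0.12 − 0.9)/(1.35 − 0.9) = 0.2275/0.4500 = 0.5055
Terminal stock prices: S_uu = 236.9, S_ud = 158, S_dd = 105.3
Terminal payoffs (K − S): max(-96.93, 0) = 0, max(-17.95, 0) = 0, max(34.7, 0) = 34.7
Node u (S = 175.5): continuation = e^(−0.12)·[0.5055·0.0000 + 0.4945·0.0000] = 0.0000; exercise value = 0.0000 ≤ continuation, so V_u = 0.0000
Node d (S = 117): continuation = e^(−0.12)·[0.5055·0.0000 + 0.4945·34.7000] = 15.2173; exercise value = 23.0000 > continuation, so V_d = 23.0000 (exercise)
Node 0 (S = 130): continuation = e^(−0.12)·[0.5055·0.0000 + 0.4945·23.0000] = 10.0864; exercise value = 10.0000 ≤ continuation, so V_0 = 10.0864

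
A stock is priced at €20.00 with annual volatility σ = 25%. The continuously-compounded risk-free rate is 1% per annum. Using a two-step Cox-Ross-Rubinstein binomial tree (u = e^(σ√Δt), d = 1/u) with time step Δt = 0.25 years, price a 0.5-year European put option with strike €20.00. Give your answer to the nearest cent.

€1.20

CRR parameters: u = e^(σ√Δt) = e^(0.25·√0.25) = 1.1331, d = 1/u = 0.8825
Per-period rate: rΔt = 0.01·0.25 = 0.0025, so R = e^0.0025 = 1.0025
Risk-neutral probability p = (e^0.0025 − 0.8825)/(1.1331 − 0.8825) = 0.1200/0.2507 = 0.4788
Terminal stock prices: S_uu = 25.68, S_ud = 20, S_dd = 15.58
Terminal payoffs (K − S): max(-5.681, 0) = 0, max(0, 0) = 0, max(4.424, 0) = 4.424
Node u (S = 22.66): V_u = e^(−0.0025)·[0.4788·0.0000 + 0.5212·0.0000] = 0.0000
Node d (S = 17.65): V_d = e^(−0.0025)·[0.4788·0.0000 + 0.5212·4.4240] = 2.3001
Node 0 (S = 20): V_0 = e^(−0.0025)·[0.4788·0.0000 + 0.5212·2.3001] = 1.1959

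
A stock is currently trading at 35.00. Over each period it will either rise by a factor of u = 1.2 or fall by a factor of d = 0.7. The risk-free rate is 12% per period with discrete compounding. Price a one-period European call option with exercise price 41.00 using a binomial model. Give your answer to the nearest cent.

Risk-neutral probability p = (1 + 0.12 − 0.7)/(1.2 − 0.7) = 0.4200/0.5000 = 0.8400
Terminal stock prices: S_u = 42, S_d = 24.5
Terminal payoffs (S − K): max(1, 0) = 1, max(-16.5, 0) = 0
Node 0 (S = 35): V_0 = 1/1.12·[0.8400·1.0000 + 0.1600·0.0000] = 0.7500

0.75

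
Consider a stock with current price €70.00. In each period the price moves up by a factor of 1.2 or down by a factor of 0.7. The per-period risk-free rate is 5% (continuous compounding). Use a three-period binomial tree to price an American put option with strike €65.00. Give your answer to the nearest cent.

Risk-neutral probability p = (e^0.05 − 0.7)/(1.2 − 0.7) = 0.3513/0.5000 = 0.7025
Terminal stock prices: S_uuu = 121, S_uud = 70.56, S_udd = 41.16, S_ddd = 24.01
Terminal payoffs (K − S): max(-55.96, 0) = 0, max(-5.56, 0) = 0, max(23.84, 0) = 23.84, max(40.99, 0) = 40.99
Node uu (S = 100.8): continuation = e^(−0.05)·[0.7025·0.0000 + 0.2975·0.0000] = 0.0000; exercise value = 0.0000 ≤ continuation, so V_uu = 0.0000
Node ud (S = 58.8): continuation = e^(−0.05)·[0.7025·0.0000 + 0.2975·23.8400] = 6.7455; exercise value = 6.2000 ≤ continuation, so V_ud = 6.7455
Node dd (S = 34.3): continuation = e^(−0.05)·[0.7025·23.8400 + 0.2975·40.9900] = 27.5299; exercise value = 30.7000 > continuation, so V_dd = 30.7000 (exercise)
Node u (S = 84): continuation = e^(−0.05)·[0.7025·0.0000 + 0.2975·6.7455] = 1.9087; exercise value = 0.0000 ≤ continuation, so V_u = 1.9087
Node d (S = 49): continuation = e^(−0.05)·[0.7025·6.7455 + 0.2975·30.7000] = 13.1945; exercise value = 16.0000 > continuation, so V_d = 16.0000 (exercise)
Node 0 (S = 70): continuation = e^(−0.05)·[0.7025·1.9087 + 0.2975·16.0000] = 5.8027; exercise value = 0.0000 ≤ continuation, so V_0 = 5.8027

€5.80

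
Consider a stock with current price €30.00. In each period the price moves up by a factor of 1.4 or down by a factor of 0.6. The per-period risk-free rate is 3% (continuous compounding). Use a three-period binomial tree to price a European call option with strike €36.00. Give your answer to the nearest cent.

Risk-neutral probability p = (e^0.03 − 0.6)/(1.4 − 0.6) = 0.4305/0.8000 = 0.5381
Terminal stock prices: S_uuu = 82.32, S_uud = 35.28, S_udd = 15.12, S_ddd = 6.48
Terminal payoffs (S − K): max(46.32, 0) = 46.32, max(-0.72, 0) = 0, max(-20.88, 0) = 0, max(-29.52, 0) = 0
Node uu (S = 58.8): V_uu = e^(−0.03)·[0.5381·46.3200 + 0.4619·0.0000] = 24.1867
Node ud (S = 25.2): V_ud = e^(−0.03)·[0.5381·0.0000 + 0.4619·0.0000] = 0.0000
Node dd (S = 10.8): V_dd = e^(−0.03)·[0.5381·0.0000 + 0.4619·0.0000] = 0.0000
Node u (S = 42): V_u = e^(−0.03)·[0.5381·24.1867 + 0.4619·0.0000] = 12.6295
Node d (S = 18): V_d = e^(−0.03)·[0.5381·0.0000 + 0.4619·0.0000] = 0.0000
Node 0 (S = 30): V_0 = e^(−0.03)·[0.5381·12.6295 + 0.4619·0.0000] = 6.5947

€6.59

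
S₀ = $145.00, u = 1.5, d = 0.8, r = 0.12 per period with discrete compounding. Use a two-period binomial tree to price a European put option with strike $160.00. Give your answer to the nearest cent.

Risk-neutral probability p = (1 + 0.12 − 0.8)/(1.5 − 0.8) = 0.3200/0.7000 = 0.4571
Terminal stock prices: S_uu = 326.2, S_ud = 174, S_dd = 92.8
Terminal payoffs (K − S): max(-166.2, 0) = 0, max(-14, 0) = 0, max(67.2, 0) = 67.2
Node u (S = 217.5): V_u = 1/1.12·[0.4571·0.0000 + 0.5429·0.0000] = 0.0000
Node d (S = 116): V_d = 1/1.12·[0.4571·0.0000 + 0.5429·67.2000] = 32.5714
Node 0 (S = 145): V_0 = 1/1.12·[0.4571·0.0000 + 0.5429·32.5714] = 15.7872

$15.79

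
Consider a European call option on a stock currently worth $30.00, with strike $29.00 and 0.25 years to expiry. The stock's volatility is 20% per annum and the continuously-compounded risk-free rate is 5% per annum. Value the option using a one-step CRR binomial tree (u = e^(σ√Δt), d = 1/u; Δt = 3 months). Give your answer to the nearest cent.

CRR parameters: u = e^(σ√Δt) = e^(0.2·√0.25) = 1.1052, d = 1/u = 0.9048
Per-period rate: rΔt = 0.05·0.25 = 0.0125, so R = e^0.0125 = 1.0126
Risk-neutral probability p = (e^0.0125 − 0.9048)/(1.1052 − 0.9048) = 0.1077/0.2003 = 0.5378
Terminal stock prices: S_u = 33.16, S_d = 27.15
Terminal payoffs (S − K): max(4.155, 0) = 4.155, max(-1.855, 0) = 0
Node 0 (S = 30): V_0 = e^(−0.0125)·[0.5378·4.1551 + 0.4622·0.0000] = 2.2069

$2.21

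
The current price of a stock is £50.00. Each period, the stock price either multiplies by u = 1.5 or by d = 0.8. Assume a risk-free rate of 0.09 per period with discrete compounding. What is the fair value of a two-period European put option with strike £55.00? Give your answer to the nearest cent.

£6.64

Risk-neutral probability p = (1 + 0.09 − 0.8)/(1.5 − 0.8) = 0.2900/0.7000 = 0.4143
Terminal stock prices: S_uu = 112.5, S_ud = 60, S_dd = 32
Terminal payoffs (K − S): max(-57.5, 0) = 0, max(-5, 0) = 0, max(23, 0) = 23
Node u (S = 75): V_u = 1/1.09·[0.4143·0.0000 + 0.5857·0.0000] = 0.0000
Node d (S = 40): V_d = 1/1.09·[0.4143·0.0000 + 0.5857·23.0000] = 12.3591
Node 0 (S = 50): V_0 = 1/1.09·[0.4143·0.0000 + 0.5857·12.3591] = 6.6412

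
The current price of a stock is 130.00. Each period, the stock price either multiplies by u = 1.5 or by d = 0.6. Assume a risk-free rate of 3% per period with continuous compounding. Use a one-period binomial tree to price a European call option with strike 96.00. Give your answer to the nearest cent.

45.95

Risk-neutral probability p = (e^0.03 − 0.6)/(1.5 − 0.6) = 0.4305/0.9000 = 0.4783
Terminal stock prices: S_u = 195, S_d = 78
Terminal payoffs (S − K): max(99, 0) = 99, max(-18, 0) = 0
Node 0 (S = 130): V_0 = e^(−0.03)·[0.4783·99.0000 + 0.5217·0.0000] = 45.9506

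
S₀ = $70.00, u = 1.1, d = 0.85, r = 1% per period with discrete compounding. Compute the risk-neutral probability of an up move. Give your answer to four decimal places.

p = 0.6400

Risk-neutral probability p = (1 + 0.01 − 0.85)/(1.1 − 0.85) = 0.1600/0.2500 = 0.6400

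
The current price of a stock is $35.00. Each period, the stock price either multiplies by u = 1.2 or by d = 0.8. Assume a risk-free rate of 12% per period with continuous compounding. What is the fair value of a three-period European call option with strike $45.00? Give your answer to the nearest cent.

$5.93

Risk-neutral probability p = (e^0.12 − 0.8)/(1.2 − 0.8) = 0.3275/0.4000 = 0.8187
Terminal stock prices: S_uuu = 60.48, S_uud = 40.32, S_udd = 26.88, S_ddd = 17.92
Terminal payoffs (S − K): max(15.48, 0) = 15.48, max(-4.68, 0) = 0, max(-18.12, 0) = 0, max(-27.08, 0) = 0
Node uu (S = 50.4): V_uu = e^(−0.12)·[0.8187·15.4800 + 0.1813·0.0000] = 11.2409
Node ud (S = 33.6): V_ud = e^(−0.12)·[0.8187·0.0000 + 0.1813·0.0000] = 0.0000
Node dd (S = 22.4): V_dd = e^(−0.12)·[0.8187·0.0000 + 0.1813·0.0000] = 0.0000
Node u (S = 42): V_u = e^(−0.12)·[0.8187·11.2409 + 0.1813·0.0000] = 8.1627
Node d (S = 28): V_d = e^(−0.12)·[0.8187·0.0000 + 0.1813·0.0000] = 0.0000
Node 0 (S = 35): V_0 = e^(−0.12)·[0.8187·8.1627 + 0.1813·0.0000] = 5.9274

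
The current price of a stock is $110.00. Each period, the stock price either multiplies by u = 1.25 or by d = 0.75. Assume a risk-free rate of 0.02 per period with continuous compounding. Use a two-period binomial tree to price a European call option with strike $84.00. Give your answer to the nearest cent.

Risk-neutral probability p = (e^0.02 − 0.75)/(1.25 − 0.75) = 0.2702/0.5000 = 0.5404
Terminal stock prices: S_uu = 171.9, S_ud = 103.1, S_dd = 61.88
Terminal payoffs (S − K): max(87.88, 0) = 87.88, max(19.12, 0) = 19.12, max(-22.12, 0) = 0
Node u (S = 137.5): V_u = e^(−0.02)·[0.5404·87.8750 + 0.4596·19.1250] = 55.1633
Node d (S = 82.5): V_d = e^(−0.02)·[0.5404·19.1250 + 0.4596·0.0000] = 10.1306
Node 0 (S = 110): V_0 = e^(−0.02)·[0.5404·55.1633 + 0.4596·10.1306] = 33.7839

$33.78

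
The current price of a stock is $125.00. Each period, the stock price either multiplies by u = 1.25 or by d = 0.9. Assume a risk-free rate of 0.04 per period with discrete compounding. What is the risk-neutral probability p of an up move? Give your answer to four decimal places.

Risk-neutral probability p = (1 + 0.04 − 0.9)/(1.25 − 0.9) = 0.1400/0.3500 = 0.4000

p = 0.4000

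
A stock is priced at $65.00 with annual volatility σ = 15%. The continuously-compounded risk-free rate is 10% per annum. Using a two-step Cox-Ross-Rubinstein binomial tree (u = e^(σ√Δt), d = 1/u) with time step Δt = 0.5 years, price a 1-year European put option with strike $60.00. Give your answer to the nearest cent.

CRR parameters: u = e^(σ√Δt) = e^(0.15·√0.5) = 1.1119, d = 1/u = 0.8994
Per-period rate: rΔt = 0.1·0.5 = 0.05, so R = e^0.05 = 1.0513
Risk-neutral probability p = (e^0.05 − 0.8994)/(1.1119 − 0.8994) = 0.1519/0.2125 = 0.7148
Terminal stock prices: S_uu = 80.36, S_ud = 65, S_dd = 52.58
Terminal payoffs (K − S): max(-20.36, 0) = 0, max(-5, 0) = 0, max(7.424, 0) = 7.424
Node u (S = 72.27): V_u = e^(−0.05)·[0.7148·0.0000 + 0.2852·0.0000] = 0.0000
Node d (S = 58.46): V_d = e^(−0.05)·[0.7148·0.0000 + 0.2852·7.4242] = 2.0145
Node 0 (S = 65): V_0 = e^(−0.05)·[0.7148·0.0000 + 0.2852·2.0145] = 0.5466

$0.55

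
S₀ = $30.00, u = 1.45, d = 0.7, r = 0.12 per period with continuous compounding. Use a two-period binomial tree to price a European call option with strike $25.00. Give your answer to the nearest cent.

Risk-neutral probability p = (e^0.12 − 0.7)/(1.45 − 0.7) = 0.4275/0.7500 = 0.5700
Terminal stock prices: S_uu = 63.08, S_ud = 30.45, S_dd = 14.7
Terminal payoffs (S − K): max(38.08, 0) = 38.08, max(5.45, 0) = 5.45, max(-10.3, 0) = 0
Node u (S = 43.5): V_u = e^(−0.12)·[0.5700·38.0750 + 0.4300·5.4500] = 21.3270
Node d (S = 21): V_d = e^(−0.12)·[0.5700·5.4500 + 0.4300·0.0000] = 2.7552
Node 0 (S = 30): V_0 = e^(−0.12)·[0.5700·21.3270 + 0.4300·2.7552] = 11.8324

$11.83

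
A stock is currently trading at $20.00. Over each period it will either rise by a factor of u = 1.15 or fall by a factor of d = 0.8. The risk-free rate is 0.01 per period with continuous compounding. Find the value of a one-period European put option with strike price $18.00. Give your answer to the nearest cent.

Risk-neutral probability p = (e^0.01 − 0.8)/(1.15 − 0.8) = 0.2101/0.3500 = 0.6001
Terminal stock prices: S_u = 23, S_d = 16
Terminal payoffs (K − S): max(-5, 0) = 0, max(2, 0) = 2
Node 0 (S = 20): V_0 = e^(−0.01)·[0.6001·0.0000 + 0.3999·2.0000] = 0.7918

$0.79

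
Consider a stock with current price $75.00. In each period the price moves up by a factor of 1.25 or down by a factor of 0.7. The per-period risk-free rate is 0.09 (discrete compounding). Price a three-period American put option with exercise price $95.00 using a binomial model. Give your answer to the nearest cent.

Risk-neutral probability p = (1 + 0.09 − 0.7)/(1.25 − 0.7) = 0.3900/0.5500 = 0.7091
Terminal stock prices: S_uuu = 146.5, S_uud = 82.03, S_udd = 45.94, S_ddd = 25.72
Terminal payoffs (K − S): max(-51.48, 0) = 0, max(12.97, 0) = 12.97, max(49.06, 0) = 49.06, max(69.28, 0) = 69.28
Node uu (S = 117.2): continuation = 1/1.09·[0.7091·0.0000 + 0.2909·12.9688] = 3.4612; exercise value = 0.0000 ≤ continuation, so V_uu = 3.4612
Node ud (S = 65.62): continuation = 1/1.09·[0.7091·12.9688 + 0.2909·49.0625] = 21.5310; exercise value = 29.3750 > continuation, so V_ud = 29.3750 (exercise)
Node dd (S = 36.75): continuation = 1/1.09·[0.7091·49.0625 + 0.2909·69.2750] = 50.4060; exercise value = 58.2500 > continuation, so V_dd = 58.2500 (exercise)
Node u (S = 93.75): continuation = 1/1.09·[0.7091·3.4612 + 0.2909·29.3750] = 10.0915; exercise value = 1.2500 ≤ continuation, so V_u = 10.0915
Node d (S = 52.5): continuation = 1/1.09·[0.7091·29.3750 + 0.2909·58.2500] = 34.6560; exercise value = 42.5000 > continuation, so V_d = 42.5000 (exercise)
Node 0 (S = 75): continuation = 1/1.09·[0.7091·10.0915 + 0.2909·42.5000] = 17.9078; exercise value = 20.0000 > continuation, so V_0 = 20.0000 (exercise)

$20.00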